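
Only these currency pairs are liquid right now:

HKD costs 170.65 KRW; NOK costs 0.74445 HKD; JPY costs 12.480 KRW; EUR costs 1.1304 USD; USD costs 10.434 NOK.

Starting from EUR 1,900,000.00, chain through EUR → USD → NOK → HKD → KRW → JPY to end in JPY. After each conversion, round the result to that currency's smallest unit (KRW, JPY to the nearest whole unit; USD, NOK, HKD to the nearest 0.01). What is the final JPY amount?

EUR 1,900,000.00 × 1.1304 = USD 2,147,760.00
USD 2,147,760.00 × 10.434 = NOK 22,409,727.84
NOK 22,409,727.84 × 0.74445 = HKD 16,682,921.89
HKD 16,682,921.89 × 170.65 = KRW 2,846,940,621
KRW 2,846,940,621 ÷ 12.480 = JPY 228,120,242

JPY 228,120,242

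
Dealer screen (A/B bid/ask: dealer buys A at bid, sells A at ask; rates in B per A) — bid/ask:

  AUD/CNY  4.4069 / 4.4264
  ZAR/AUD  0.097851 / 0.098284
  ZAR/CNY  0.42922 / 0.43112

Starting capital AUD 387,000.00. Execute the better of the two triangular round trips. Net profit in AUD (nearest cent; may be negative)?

Net profit: AUD 89.38

Best loop AUD → CNY → ZAR → AUD:
AUD 387,000.00 × 4.4069 (sell AUD at bid) = CNY 1,705,470.30
CNY 1,705,470.30 ÷ 0.43112 (buy ZAR at ask) = ZAR 3,955,906.24
ZAR 3,955,906.24 × 0.097851 (sell ZAR at bid) = AUD 387,089.38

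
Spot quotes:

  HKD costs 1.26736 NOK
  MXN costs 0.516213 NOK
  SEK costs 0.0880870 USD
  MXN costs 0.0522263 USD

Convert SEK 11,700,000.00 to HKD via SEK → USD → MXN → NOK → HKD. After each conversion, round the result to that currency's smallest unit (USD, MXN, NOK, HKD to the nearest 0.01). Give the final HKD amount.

SEK 11,700,000.00 × 0.0880870 = USD 1,030,617.90
USD 1,030,617.90 ÷ 0.0522263 = MXN 19,733,695.48
MXN 19,733,695.48 × 0.516213 = NOK 10,186,790.14
NOK 10,186,790.14 ÷ 1.26736 = HKD 8,037,803.10

HKD 8,037,803.10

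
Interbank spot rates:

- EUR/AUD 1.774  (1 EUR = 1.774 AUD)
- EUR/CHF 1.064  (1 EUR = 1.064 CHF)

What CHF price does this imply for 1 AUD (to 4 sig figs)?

AUD/CHF = 0.5998

1 AUD ÷ 1.774 = 0.563698 EUR
0.563698 EUR × 1.064 = 0.599775 CHF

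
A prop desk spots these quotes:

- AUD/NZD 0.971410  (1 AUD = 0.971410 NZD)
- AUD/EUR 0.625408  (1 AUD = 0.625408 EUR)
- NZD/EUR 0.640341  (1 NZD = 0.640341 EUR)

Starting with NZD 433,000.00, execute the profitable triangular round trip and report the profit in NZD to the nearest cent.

Profitable loop is NZD → AUD → EUR → NZD:
NZD 433,000.00 ÷ 0.971410 = AUD 445,743.82
AUD 445,743.82 × 0.625408 = EUR 278,771.75
EUR 278,771.75 ÷ 0.640341 = NZD 435,348.90
Profit = NZD 435,348.90 − NZD 433,000.00

Profit: NZD 2,348.90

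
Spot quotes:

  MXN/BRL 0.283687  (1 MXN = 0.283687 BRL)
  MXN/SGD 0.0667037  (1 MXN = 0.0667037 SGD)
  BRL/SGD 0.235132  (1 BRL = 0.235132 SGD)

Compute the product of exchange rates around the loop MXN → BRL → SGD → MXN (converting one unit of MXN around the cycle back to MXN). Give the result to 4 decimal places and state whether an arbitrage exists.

1.0000 (no arbitrage)

Around MXN → BRL → SGD → MXN: 1 × 0.283687 × 0.235132 ÷ 0.0667037 = 1.000003
Product ≈ 1 (deviation 0.000%, within rounding noise).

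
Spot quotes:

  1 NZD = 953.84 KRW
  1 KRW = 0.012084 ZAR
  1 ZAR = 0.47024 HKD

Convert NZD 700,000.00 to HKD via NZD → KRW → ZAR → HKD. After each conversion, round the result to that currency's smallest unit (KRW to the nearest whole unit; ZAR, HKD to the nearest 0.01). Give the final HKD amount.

NZD 700,000.00 × 953.84 = KRW 667,688,000
KRW 667,688,000 × 0.012084 = ZAR 8,068,341.79
ZAR 8,068,341.79 × 0.47024 = HKD 3,794,057.04

HKD 3,794,057.04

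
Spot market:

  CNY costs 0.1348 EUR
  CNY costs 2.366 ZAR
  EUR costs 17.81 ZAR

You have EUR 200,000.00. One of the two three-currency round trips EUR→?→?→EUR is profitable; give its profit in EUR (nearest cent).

Profitable loop is EUR → ZAR → CNY → EUR:
EUR 200,000.00 × 17.81 = ZAR 3,562,000.00
ZAR 3,562,000.00 ÷ 2.366 = CNY 1,505,494.51
CNY 1,505,494.51 × 0.1348 = EUR 202,940.66
Profit = EUR 202,940.66 − EUR 200,000.00

Profit: EUR 2,940.66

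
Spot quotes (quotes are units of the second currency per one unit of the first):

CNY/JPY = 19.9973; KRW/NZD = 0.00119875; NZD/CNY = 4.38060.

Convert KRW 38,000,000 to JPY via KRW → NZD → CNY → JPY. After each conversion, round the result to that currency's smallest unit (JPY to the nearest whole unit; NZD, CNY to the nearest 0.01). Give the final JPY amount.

KRW 38,000,000 × 0.00119875 = NZD 45,552.50
NZD 45,552.50 × 4.38060 = CNY 199,547.28
CNY 199,547.28 × 19.9973 = JPY 3,990,407

JPY 3,990,407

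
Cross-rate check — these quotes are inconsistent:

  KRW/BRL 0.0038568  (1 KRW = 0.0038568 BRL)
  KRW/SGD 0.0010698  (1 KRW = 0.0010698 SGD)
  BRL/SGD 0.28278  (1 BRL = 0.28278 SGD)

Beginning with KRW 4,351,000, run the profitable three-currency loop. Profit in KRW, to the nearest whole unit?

Profitable loop is KRW → BRL → SGD → KRW:
KRW 4,351,000 × 0.0038568 = BRL 16,780.94
BRL 16,780.94 × 0.28278 = SGD 4,745.31
SGD 4,745.31 ÷ 0.0010698 = KRW 4,435,701
Profit = KRW 4,435,701 − KRW 4,351,000

Profit: KRW 84,701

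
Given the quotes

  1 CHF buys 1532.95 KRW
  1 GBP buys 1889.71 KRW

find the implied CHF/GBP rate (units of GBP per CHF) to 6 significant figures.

1 CHF × 1532.95 = 1532.95 KRW
1532.95 KRW ÷ 1889.71 = 0.811209 GBP

CHF/GBP = 0.811209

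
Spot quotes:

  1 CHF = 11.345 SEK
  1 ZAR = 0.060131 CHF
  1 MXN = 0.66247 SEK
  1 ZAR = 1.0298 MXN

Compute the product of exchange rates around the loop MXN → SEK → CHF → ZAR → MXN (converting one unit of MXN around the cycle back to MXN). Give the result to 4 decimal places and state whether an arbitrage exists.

1.0000 (no arbitrage)

Around MXN → SEK → CHF → ZAR → MXN: 1 × 0.66247 ÷ 11.345 ÷ 0.060131 × 1.0298 = 1.000037
Product ≈ 1 (deviation 0.004%, within rounding noise).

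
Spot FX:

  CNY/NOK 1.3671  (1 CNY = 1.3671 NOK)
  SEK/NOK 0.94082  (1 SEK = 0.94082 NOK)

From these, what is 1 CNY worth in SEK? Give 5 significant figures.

CNY/SEK = 1.4531

1 CNY × 1.3671 = 1.3671 NOK
1.3671 NOK ÷ 0.94082 = 1.45309 SEK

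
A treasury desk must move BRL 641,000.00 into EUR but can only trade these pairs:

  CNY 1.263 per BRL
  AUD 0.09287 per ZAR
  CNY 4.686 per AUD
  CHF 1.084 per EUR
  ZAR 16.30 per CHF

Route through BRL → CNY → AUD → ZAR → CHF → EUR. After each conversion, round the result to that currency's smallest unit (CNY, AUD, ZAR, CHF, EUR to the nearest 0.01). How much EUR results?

EUR 105,285.06

BRL 641,000.00 × 1.263 = CNY 809,583.00
CNY 809,583.00 ÷ 4.686 = AUD 172,766.33
AUD 172,766.33 ÷ 0.09287 = ZAR 1,860,302.90
ZAR 1,860,302.90 ÷ 16.30 = CHF 114,129.01
CHF 114,129.01 ÷ 1.084 = EUR 105,285.06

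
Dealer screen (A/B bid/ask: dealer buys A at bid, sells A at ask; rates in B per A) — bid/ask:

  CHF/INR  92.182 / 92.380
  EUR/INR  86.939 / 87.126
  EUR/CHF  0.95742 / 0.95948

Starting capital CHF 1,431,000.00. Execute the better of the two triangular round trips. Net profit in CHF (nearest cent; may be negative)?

Net profit: CHF 18,574.30

Best loop CHF → INR → EUR → CHF:
CHF 1,431,000.00 × 92.182 (sell CHF at bid) = INR 131,912,442.00
INR 131,912,442.00 ÷ 87.126 (buy EUR at ask) = EUR 1,514,042.21
EUR 1,514,042.21 × 0.95742 (sell EUR at bid) = CHF 1,449,574.30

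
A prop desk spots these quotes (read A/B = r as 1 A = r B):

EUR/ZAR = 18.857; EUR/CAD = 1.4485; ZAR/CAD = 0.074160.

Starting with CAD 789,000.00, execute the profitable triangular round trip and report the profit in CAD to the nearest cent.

Profitable loop is CAD → ZAR → EUR → CAD:
CAD 789,000.00 ÷ 0.074160 = ZAR 10,639,158.58
ZAR 10,639,158.58 ÷ 18.857 = EUR 564,202.08
EUR 564,202.08 × 1.4485 = CAD 817,246.71
Profit = CAD 817,246.71 − CAD 789,000.00

Profit: CAD 28,246.71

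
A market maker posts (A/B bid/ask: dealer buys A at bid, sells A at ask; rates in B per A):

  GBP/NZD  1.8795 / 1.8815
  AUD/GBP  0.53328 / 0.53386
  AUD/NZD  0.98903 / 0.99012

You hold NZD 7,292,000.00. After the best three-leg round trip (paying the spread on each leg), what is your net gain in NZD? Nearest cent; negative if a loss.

Net profit: NZD 89,701.06

Best loop NZD → AUD → GBP → NZD:
NZD 7,292,000.00 ÷ 0.99012 (buy AUD at ask) = AUD 7,364,763.87
AUD 7,364,763.87 × 0.53328 (sell AUD at bid) = GBP 3,927,481.27
GBP 3,927,481.27 × 1.8795 (sell GBP at bid) = NZD 7,381,701.06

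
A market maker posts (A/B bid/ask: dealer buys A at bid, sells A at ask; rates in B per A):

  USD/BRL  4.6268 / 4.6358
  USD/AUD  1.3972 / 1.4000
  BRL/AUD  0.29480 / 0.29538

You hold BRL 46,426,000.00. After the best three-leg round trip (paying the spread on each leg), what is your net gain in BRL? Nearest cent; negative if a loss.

Best loop BRL → USD → AUD → BRL:
BRL 46,426,000.00 ÷ 4.6358 (buy USD at ask) = USD 10,014,668.45
USD 10,014,668.45 × 1.3972 (sell USD at bid) = AUD 13,992,494.76
AUD 13,992,494.76 ÷ 0.29538 (buy BRL at ask) = BRL 47,371,165.14

Net profit: BRL 945,165.14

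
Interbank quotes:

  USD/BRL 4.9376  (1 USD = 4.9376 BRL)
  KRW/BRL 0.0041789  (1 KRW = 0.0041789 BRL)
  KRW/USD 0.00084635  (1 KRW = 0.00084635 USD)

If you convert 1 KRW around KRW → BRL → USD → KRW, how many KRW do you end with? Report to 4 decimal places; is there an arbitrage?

1.0000 (no arbitrage)

Around KRW → BRL → USD → KRW: 1 × 0.0041789 ÷ 4.9376 ÷ 0.00084635 = 0.999991
Product ≈ 1 (deviation 0.001%, within rounding noise).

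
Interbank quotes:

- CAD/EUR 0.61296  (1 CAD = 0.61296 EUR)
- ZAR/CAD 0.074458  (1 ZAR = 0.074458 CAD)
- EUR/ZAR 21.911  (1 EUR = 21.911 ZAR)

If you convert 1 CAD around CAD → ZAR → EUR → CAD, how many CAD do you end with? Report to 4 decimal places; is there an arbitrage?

Around CAD → ZAR → EUR → CAD: 1 ÷ 0.074458 ÷ 21.911 ÷ 0.61296 = 0.999987
Product ≈ 1 (deviation 0.001%, within rounding noise).

1.0000 (no arbitrage)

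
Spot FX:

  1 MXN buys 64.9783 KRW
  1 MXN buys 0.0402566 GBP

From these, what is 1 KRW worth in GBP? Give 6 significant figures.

1 KRW ÷ 64.9783 = 0.0153898 MXN
0.0153898 MXN × 0.0402566 = 0.000619539 GBP

KRW/GBP = 0.000619539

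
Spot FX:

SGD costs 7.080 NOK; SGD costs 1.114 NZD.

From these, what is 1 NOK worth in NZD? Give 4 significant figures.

NOK/NZD = 0.1573

1 NOK ÷ 7.080 = 0.141243 SGD
0.141243 SGD × 1.114 = 0.157345 NZD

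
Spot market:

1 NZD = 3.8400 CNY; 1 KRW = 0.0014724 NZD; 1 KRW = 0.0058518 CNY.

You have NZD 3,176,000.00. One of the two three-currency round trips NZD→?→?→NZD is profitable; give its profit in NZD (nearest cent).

Profitable loop is NZD → KRW → CNY → NZD:
NZD 3,176,000.00 ÷ 0.0014724 = KRW 2,157,022,548
KRW 2,157,022,548 × 0.0058518 = CNY 12,622,464.55
CNY 12,622,464.55 ÷ 3.8400 = NZD 3,287,100.14
Profit = NZD 3,287,100.14 − NZD 3,176,000.00

Profit: NZD 111,100.14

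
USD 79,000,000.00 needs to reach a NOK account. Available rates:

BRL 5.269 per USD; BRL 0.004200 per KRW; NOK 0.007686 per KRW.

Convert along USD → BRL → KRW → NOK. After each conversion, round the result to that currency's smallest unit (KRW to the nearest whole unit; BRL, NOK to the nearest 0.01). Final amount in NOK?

USD 79,000,000.00 × 5.269 = BRL 416,251,000.00
BRL 416,251,000.00 ÷ 0.004200 = KRW 99,107,380,952
KRW 99,107,380,952 × 0.007686 = NOK 761,739,330.00

NOK 761,739,330.00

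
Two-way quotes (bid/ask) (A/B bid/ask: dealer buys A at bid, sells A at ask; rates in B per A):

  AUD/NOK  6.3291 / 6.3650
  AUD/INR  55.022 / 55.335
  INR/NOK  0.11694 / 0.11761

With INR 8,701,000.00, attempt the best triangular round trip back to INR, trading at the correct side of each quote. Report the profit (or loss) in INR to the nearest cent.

Net profit: INR 94,696.24

Best loop INR → NOK → AUD → INR:
INR 8,701,000.00 × 0.11694 (sell INR at bid) = NOK 1,017,494.94
NOK 1,017,494.94 ÷ 6.3650 (buy AUD at ask) = AUD 159,857.81
AUD 159,857.81 × 55.022 (sell AUD at bid) = INR 8,795,696.24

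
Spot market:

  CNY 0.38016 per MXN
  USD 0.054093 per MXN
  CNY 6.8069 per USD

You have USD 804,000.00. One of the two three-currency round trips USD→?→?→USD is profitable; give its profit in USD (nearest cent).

Profit: USD 26,103.09

Profitable loop is USD → MXN → CNY → USD:
USD 804,000.00 ÷ 0.054093 = MXN 14,863,291.00
MXN 14,863,291.00 × 0.38016 = CNY 5,650,428.71
CNY 5,650,428.71 ÷ 6.8069 = USD 830,103.09
Profit = USD 830,103.09 − USD 804,000.00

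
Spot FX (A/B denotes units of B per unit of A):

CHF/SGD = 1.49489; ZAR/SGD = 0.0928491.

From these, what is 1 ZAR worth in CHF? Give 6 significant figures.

ZAR/CHF = 0.0621110

1 ZAR × 0.0928491 = 0.0928491 SGD
0.0928491 SGD ÷ 1.49489 = 0.062111 CHF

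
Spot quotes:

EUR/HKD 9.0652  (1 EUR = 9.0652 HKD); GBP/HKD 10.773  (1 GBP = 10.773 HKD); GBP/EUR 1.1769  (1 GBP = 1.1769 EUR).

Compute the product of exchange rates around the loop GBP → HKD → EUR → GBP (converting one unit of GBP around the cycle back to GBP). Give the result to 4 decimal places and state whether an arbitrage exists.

1.0098 (arbitrage exists)

Around GBP → HKD → EUR → GBP: 1 × 10.773 ÷ 9.0652 ÷ 1.1769 = 1.009764
Product > 1; profitable direction is GBP → HKD → EUR → GBP.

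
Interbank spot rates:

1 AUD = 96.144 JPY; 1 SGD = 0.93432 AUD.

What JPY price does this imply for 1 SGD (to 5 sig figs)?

SGD/JPY = 89.829

1 SGD × 0.93432 = 0.93432 AUD
0.93432 AUD × 96.144 = 89.8293 JPY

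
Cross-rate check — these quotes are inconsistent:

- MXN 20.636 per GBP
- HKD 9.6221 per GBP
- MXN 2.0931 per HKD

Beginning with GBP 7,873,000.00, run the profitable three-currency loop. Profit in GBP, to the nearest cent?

Profit: GBP 193,886.13

Profitable loop is GBP → MXN → HKD → GBP:
GBP 7,873,000.00 × 20.636 = MXN 162,467,228.00
MXN 162,467,228.00 ÷ 2.0931 = HKD 77,620,385.07
HKD 77,620,385.07 ÷ 9.6221 = GBP 8,066,886.13
Profit = GBP 8,066,886.13 − GBP 7,873,000.00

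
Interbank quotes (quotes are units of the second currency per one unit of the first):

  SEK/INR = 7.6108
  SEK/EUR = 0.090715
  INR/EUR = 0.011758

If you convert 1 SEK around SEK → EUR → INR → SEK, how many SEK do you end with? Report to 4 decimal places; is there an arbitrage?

1.0137 (arbitrage exists)

Around SEK → EUR → INR → SEK: 1 × 0.090715 ÷ 0.011758 ÷ 7.6108 = 1.013714
Product > 1; profitable direction is SEK → EUR → INR → SEK.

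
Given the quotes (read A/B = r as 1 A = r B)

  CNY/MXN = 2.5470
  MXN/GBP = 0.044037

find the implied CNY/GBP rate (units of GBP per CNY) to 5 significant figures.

CNY/GBP = 0.11216

1 CNY × 2.5470 = 2.547 MXN
2.547 MXN × 0.044037 = 0.112162 GBP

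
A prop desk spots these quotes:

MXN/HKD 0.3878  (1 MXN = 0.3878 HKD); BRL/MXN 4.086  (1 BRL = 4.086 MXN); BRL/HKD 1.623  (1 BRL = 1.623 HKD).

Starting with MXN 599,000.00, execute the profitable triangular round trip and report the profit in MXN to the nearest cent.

Profit: MXN 14,534.76

Profitable loop is MXN → BRL → HKD → MXN:
MXN 599,000.00 ÷ 4.086 = BRL 146,598.14
BRL 146,598.14 × 1.623 = HKD 237,928.78
HKD 237,928.78 ÷ 0.3878 = MXN 613,534.76
Profit = MXN 613,534.76 − MXN 599,000.00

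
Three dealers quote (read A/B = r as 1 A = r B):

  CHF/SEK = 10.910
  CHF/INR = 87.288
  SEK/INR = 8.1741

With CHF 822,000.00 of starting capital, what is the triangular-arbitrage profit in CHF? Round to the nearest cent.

Profit: CHF 17,811.80

Profitable loop is CHF → SEK → INR → CHF:
CHF 822,000.00 × 10.910 = SEK 8,968,020.00
SEK 8,968,020.00 × 8.1741 = INR 73,305,492.28
INR 73,305,492.28 ÷ 87.288 = CHF 839,811.80
Profit = CHF 839,811.80 − CHF 822,000.00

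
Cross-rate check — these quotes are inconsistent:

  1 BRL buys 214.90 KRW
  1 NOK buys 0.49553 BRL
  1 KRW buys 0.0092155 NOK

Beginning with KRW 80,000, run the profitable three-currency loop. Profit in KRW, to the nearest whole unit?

Profit: KRW 1,520

Profitable loop is KRW → BRL → NOK → KRW:
KRW 80,000 ÷ 214.90 = BRL 372.27
BRL 372.27 ÷ 0.49553 = NOK 751.25
NOK 751.25 ÷ 0.0092155 = KRW 81,520
Profit = KRW 81,520 − KRW 80,000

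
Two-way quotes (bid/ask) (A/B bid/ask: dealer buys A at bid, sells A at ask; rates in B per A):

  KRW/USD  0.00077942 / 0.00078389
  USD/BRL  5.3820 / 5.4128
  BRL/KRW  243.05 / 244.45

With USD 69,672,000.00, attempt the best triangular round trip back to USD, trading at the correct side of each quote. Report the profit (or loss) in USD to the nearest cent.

Best loop USD → BRL → KRW → USD:
USD 69,672,000.00 × 5.3820 (sell USD at bid) = BRL 374,974,704.00
BRL 374,974,704.00 × 243.05 (sell BRL at bid) = KRW 91,137,601,807
KRW 91,137,601,807 × 0.00077942 (sell KRW at bid) = USD 71,034,469.60

Net profit: USD 1,362,469.60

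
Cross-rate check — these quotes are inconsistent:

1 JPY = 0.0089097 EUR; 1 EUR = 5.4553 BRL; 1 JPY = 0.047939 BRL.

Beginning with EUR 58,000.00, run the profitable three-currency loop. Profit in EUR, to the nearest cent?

Profitable loop is EUR → BRL → JPY → EUR:
EUR 58,000.00 × 5.4553 = BRL 316,407.40
BRL 316,407.40 ÷ 0.047939 = JPY 6,600,209
JPY 6,600,209 × 0.0089097 = EUR 58,805.88
Profit = EUR 58,805.88 − EUR 58,000.00

Profit: EUR 805.88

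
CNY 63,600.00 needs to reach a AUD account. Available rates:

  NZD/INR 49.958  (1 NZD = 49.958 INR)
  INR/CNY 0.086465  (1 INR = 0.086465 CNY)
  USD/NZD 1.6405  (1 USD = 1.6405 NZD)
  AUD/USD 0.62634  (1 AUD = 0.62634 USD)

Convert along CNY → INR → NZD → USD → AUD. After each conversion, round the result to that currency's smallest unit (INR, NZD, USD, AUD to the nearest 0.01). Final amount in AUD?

CNY 63,600.00 ÷ 0.086465 = INR 735,557.74
INR 735,557.74 ÷ 49.958 = NZD 14,723.52
NZD 14,723.52 ÷ 1.6405 = USD 8,975.02
USD 8,975.02 ÷ 0.62634 = AUD 14,329.31

AUD 14,329.31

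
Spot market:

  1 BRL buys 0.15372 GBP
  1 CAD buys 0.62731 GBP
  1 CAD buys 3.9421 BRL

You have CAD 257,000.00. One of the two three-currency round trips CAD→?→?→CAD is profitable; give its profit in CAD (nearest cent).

Profitable loop is CAD → GBP → BRL → CAD:
CAD 257,000.00 × 0.62731 = GBP 161,218.67
GBP 161,218.67 ÷ 0.15372 = BRL 1,048,781.36
BRL 1,048,781.36 ÷ 3.9421 = CAD 266,046.36
Profit = CAD 266,046.36 − CAD 257,000.00

Profit: CAD 9,046.36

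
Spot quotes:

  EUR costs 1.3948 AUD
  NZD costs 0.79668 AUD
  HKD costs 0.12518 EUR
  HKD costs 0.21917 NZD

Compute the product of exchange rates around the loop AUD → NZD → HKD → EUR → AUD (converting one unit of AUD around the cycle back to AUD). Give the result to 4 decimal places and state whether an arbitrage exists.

1.0000 (no arbitrage)

Around AUD → NZD → HKD → EUR → AUD: 1 ÷ 0.79668 ÷ 0.21917 × 0.12518 × 1.3948 = 0.999958
Product ≈ 1 (deviation 0.004%, within rounding noise).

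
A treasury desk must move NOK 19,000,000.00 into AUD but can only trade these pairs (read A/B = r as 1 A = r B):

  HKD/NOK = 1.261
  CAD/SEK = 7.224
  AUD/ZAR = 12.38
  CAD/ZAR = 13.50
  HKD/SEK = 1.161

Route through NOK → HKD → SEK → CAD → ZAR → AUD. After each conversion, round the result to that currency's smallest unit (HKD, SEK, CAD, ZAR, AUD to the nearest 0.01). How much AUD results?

NOK 19,000,000.00 ÷ 1.261 = HKD 15,067,406.82
HKD 15,067,406.82 × 1.161 = SEK 17,493,259.32
SEK 17,493,259.32 ÷ 7.224 = CAD 2,421,547.52
CAD 2,421,547.52 × 13.50 = ZAR 32,690,891.52
ZAR 32,690,891.52 ÷ 12.38 = AUD 2,640,621.29

AUD 2,640,621.29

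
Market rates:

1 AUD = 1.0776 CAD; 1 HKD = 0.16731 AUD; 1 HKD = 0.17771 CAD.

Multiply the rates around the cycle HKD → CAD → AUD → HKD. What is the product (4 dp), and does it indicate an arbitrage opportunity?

0.9857 (arbitrage exists)

Around HKD → CAD → AUD → HKD: 1 × 0.17771 ÷ 1.0776 ÷ 0.16731 = 0.985672
Product < 1; profitable direction is HKD → AUD → CAD → HKD.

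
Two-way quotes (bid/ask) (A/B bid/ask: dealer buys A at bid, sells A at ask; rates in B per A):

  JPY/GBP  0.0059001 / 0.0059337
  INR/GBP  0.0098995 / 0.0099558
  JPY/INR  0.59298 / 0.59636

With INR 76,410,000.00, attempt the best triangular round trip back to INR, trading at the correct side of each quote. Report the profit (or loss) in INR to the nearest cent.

Best loop INR → JPY → GBP → INR:
INR 76,410,000.00 ÷ 0.59636 (buy JPY at ask) = JPY 128,127,306
JPY 128,127,306 × 0.0059001 (sell JPY at bid) = GBP 755,963.92
GBP 755,963.92 ÷ 0.0099558 (buy INR at ask) = INR 75,932,011.10

Net result: INR -477,988.90 (no profitable arbitrage after spreads)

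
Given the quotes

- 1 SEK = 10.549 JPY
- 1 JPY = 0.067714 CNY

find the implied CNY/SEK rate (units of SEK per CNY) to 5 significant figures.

1 CNY ÷ 0.067714 = 14.768 JPY
14.768 JPY ÷ 10.549 = 1.39994 SEK

CNY/SEK = 1.3999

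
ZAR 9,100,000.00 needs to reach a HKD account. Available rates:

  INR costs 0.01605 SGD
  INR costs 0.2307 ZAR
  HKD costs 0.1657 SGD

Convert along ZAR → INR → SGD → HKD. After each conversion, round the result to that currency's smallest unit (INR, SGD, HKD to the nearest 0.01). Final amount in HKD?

ZAR 9,100,000.00 ÷ 0.2307 = INR 39,445,166.88
INR 39,445,166.88 × 0.01605 = SGD 633,094.93
SGD 633,094.93 ÷ 0.1657 = HKD 3,820,729.81

HKD 3,820,729.81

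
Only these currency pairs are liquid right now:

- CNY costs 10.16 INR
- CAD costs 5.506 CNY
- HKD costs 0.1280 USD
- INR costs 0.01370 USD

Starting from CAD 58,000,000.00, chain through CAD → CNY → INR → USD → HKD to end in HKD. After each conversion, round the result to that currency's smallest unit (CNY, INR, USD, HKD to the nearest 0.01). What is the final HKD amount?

CAD 58,000,000.00 × 5.506 = CNY 319,348,000.00
CNY 319,348,000.00 × 10.16 = INR 3,244,575,680.00
INR 3,244,575,680.00 × 0.01370 = USD 44,450,686.82
USD 44,450,686.82 ÷ 0.1280 = HKD 347,270,990.78

HKD 347,270,990.78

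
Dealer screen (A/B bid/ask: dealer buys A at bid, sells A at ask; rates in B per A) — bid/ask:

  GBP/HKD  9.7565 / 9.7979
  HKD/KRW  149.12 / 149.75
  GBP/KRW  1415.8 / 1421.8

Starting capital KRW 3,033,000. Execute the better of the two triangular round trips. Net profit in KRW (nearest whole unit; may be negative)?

Net profit: KRW 70,586

Best loop KRW → GBP → HKD → KRW:
KRW 3,033,000 ÷ 1421.8 (buy GBP at ask) = GBP 2,133.21
GBP 2,133.21 × 9.7565 (sell GBP at bid) = HKD 20,812.68
HKD 20,812.68 × 149.12 (sell HKD at bid) = KRW 3,103,586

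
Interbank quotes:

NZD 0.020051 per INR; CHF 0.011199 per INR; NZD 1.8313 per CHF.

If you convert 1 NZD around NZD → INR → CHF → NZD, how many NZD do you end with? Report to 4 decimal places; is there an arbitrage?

1.0228 (arbitrage exists)

Around NZD → INR → CHF → NZD: 1 ÷ 0.020051 × 0.011199 × 1.8313 = 1.022828
Product > 1; profitable direction is NZD → INR → CHF → NZD.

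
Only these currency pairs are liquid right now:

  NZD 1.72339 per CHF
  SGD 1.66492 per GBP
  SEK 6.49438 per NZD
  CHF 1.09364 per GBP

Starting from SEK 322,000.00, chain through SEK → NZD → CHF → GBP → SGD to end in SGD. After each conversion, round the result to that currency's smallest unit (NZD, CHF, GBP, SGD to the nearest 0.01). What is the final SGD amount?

SEK 322,000.00 ÷ 6.49438 = NZD 49,581.33
NZD 49,581.33 ÷ 1.72339 = CHF 28,769.65
CHF 28,769.65 ÷ 1.09364 = GBP 26,306.33
GBP 26,306.33 × 1.66492 = SGD 43,797.93

SGD 43,797.93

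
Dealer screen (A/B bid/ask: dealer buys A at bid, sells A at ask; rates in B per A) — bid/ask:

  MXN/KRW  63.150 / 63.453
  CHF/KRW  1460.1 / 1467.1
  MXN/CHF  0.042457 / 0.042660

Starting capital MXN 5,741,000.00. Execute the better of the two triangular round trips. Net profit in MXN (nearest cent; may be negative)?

Net profit: MXN 51,690.61

Best loop MXN → KRW → CHF → MXN:
MXN 5,741,000.00 × 63.150 (sell MXN at bid) = KRW 362,544,150
KRW 362,544,150 ÷ 1467.1 (buy CHF at ask) = CHF 247,116.18
CHF 247,116.18 ÷ 0.042660 (buy MXN at ask) = MXN 5,792,690.61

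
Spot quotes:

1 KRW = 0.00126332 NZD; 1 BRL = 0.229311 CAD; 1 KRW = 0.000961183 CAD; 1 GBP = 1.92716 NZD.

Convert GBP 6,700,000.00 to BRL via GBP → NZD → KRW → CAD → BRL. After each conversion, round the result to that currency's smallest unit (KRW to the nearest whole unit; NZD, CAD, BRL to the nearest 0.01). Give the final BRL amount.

BRL 42,841,078.62

GBP 6,700,000.00 × 1.92716 = NZD 12,911,972.00
NZD 12,911,972.00 ÷ 0.00126332 = KRW 10,220,666,181
KRW 10,220,666,181 × 0.000961183 = CAD 9,823,930.58
CAD 9,823,930.58 ÷ 0.229311 = BRL 42,841,078.62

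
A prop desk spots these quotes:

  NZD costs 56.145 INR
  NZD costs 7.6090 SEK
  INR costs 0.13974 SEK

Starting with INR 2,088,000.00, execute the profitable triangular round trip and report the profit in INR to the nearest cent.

Profit: INR 64,953.92

Profitable loop is INR → SEK → NZD → INR:
INR 2,088,000.00 × 0.13974 = SEK 291,777.12
SEK 291,777.12 ÷ 7.6090 = NZD 38,346.32
NZD 38,346.32 × 56.145 = INR 2,152,953.92
Profit = INR 2,152,953.92 − INR 2,088,000.00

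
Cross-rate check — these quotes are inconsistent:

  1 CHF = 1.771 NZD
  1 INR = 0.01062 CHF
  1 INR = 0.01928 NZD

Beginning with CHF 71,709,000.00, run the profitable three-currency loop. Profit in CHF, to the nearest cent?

Profit: CHF 1,799,509.67

Profitable loop is CHF → INR → NZD → CHF:
CHF 71,709,000.00 ÷ 0.01062 = INR 6,752,259,887.01
INR 6,752,259,887.01 × 0.01928 = NZD 130,183,570.62
NZD 130,183,570.62 ÷ 1.771 = CHF 73,508,509.67
Profit = CHF 73,508,509.67 − CHF 71,709,000.00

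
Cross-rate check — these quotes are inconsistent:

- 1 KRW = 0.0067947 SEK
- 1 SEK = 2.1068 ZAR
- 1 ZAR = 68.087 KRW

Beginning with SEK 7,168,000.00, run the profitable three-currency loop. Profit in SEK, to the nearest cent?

Profitable loop is SEK → KRW → ZAR → SEK:
SEK 7,168,000.00 ÷ 0.0067947 = KRW 1,054,939,880
KRW 1,054,939,880 ÷ 68.087 = ZAR 15,493,998.55
ZAR 15,493,998.55 ÷ 2.1068 = SEK 7,354,280.69
Profit = SEK 7,354,280.69 − SEK 7,168,000.00

Profit: SEK 186,280.69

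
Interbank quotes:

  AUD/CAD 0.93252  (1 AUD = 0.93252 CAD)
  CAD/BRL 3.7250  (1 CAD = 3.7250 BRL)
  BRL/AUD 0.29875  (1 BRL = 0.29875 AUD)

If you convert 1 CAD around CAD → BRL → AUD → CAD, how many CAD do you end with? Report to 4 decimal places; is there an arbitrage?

Around CAD → BRL → AUD → CAD: 1 × 3.7250 × 0.29875 × 0.93252 = 1.037749
Product > 1; profitable direction is CAD → BRL → AUD → CAD.

1.0377 (arbitrage exists)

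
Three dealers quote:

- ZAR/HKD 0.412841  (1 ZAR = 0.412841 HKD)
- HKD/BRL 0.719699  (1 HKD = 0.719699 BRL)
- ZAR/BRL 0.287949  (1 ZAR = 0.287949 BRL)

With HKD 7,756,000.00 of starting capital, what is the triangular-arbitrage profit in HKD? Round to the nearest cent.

Profitable loop is HKD → BRL → ZAR → HKD:
HKD 7,756,000.00 × 0.719699 = BRL 5,581,985.44
BRL 5,581,985.44 ÷ 0.287949 = ZAR 19,385,326.72
ZAR 19,385,326.72 × 0.412841 = HKD 8,003,057.67
Profit = HKD 8,003,057.67 − HKD 7,756,000.00

Profit: HKD 247,057.67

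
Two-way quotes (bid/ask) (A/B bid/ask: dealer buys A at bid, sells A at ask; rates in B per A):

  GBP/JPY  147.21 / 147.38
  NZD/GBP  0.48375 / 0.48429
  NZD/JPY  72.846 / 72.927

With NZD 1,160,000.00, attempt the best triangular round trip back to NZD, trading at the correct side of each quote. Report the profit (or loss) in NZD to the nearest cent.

Best loop NZD → JPY → GBP → NZD:
NZD 1,160,000.00 × 72.846 (sell NZD at bid) = JPY 84,501,360
JPY 84,501,360 ÷ 147.38 (buy GBP at ask) = GBP 573,357.04
GBP 573,357.04 ÷ 0.48429 (buy NZD at ask) = NZD 1,183,912.61

Net profit: NZD 23,912.61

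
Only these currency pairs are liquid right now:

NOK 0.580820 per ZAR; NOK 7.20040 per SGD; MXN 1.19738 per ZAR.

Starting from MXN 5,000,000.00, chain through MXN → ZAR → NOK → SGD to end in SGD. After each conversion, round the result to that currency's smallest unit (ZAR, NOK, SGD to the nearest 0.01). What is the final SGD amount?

SGD 336,839.45

MXN 5,000,000.00 ÷ 1.19738 = ZAR 4,175,783.79
ZAR 4,175,783.79 × 0.580820 = NOK 2,425,378.74
NOK 2,425,378.74 ÷ 7.20040 = SGD 336,839.45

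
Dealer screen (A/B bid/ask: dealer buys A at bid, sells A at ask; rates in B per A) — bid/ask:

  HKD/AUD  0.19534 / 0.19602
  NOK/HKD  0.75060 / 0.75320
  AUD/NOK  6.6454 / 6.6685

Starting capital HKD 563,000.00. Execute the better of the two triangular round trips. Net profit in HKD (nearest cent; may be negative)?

Best loop HKD → NOK → AUD → HKD:
HKD 563,000.00 ÷ 0.75320 (buy NOK at ask) = NOK 747,477.43
NOK 747,477.43 ÷ 6.6685 (buy AUD at ask) = AUD 112,090.79
AUD 112,090.79 ÷ 0.19602 (buy HKD at ask) = HKD 571,833.43

Net profit: HKD 8,833.43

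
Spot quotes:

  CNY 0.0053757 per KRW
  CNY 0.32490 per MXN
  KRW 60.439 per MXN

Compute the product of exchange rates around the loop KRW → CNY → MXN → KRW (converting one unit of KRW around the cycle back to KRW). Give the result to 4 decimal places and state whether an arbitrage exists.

1.0000 (no arbitrage)

Around KRW → CNY → MXN → KRW: 1 × 0.0053757 ÷ 0.32490 × 60.439 = 1.000006
Product ≈ 1 (deviation 0.001%, within rounding noise).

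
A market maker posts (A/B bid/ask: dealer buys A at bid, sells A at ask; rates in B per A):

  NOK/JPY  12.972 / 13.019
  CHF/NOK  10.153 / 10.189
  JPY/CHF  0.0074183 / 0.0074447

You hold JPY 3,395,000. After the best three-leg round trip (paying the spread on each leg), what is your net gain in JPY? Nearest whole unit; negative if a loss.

Best loop JPY → NOK → CHF → JPY:
JPY 3,395,000 ÷ 13.019 (buy NOK at ask) = NOK 260,772.72
NOK 260,772.72 ÷ 10.189 (buy CHF at ask) = CHF 25,593.55
CHF 25,593.55 ÷ 0.0074447 (buy JPY at ask) = JPY 3,437,822

Net profit: JPY 42,822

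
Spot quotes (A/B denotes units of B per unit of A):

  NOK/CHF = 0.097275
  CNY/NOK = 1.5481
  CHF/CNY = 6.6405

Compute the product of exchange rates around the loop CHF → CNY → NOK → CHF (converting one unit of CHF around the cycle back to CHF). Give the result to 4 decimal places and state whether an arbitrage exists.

Around CHF → CNY → NOK → CHF: 1 × 6.6405 × 1.5481 × 0.097275 = 1.000002
Product ≈ 1 (deviation 0.000%, within rounding noise).

1.0000 (no arbitrage)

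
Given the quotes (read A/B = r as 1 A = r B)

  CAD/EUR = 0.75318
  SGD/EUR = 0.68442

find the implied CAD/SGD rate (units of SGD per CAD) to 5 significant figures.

CAD/SGD = 1.1005

1 CAD × 0.75318 = 0.75318 EUR
0.75318 EUR ÷ 0.68442 = 1.10046 SGD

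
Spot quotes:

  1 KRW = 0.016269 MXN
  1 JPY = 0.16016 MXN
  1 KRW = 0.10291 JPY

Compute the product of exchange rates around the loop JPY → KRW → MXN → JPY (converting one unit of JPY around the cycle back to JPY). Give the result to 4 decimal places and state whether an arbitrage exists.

Around JPY → KRW → MXN → JPY: 1 ÷ 0.10291 × 0.016269 ÷ 0.16016 = 0.987073
Product < 1; profitable direction is JPY → MXN → KRW → JPY.

0.9871 (arbitrage exists)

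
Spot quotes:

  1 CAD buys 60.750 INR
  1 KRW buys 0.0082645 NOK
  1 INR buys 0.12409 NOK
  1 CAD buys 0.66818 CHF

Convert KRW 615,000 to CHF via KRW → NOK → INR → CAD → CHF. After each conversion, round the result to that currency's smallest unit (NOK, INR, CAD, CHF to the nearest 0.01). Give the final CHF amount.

CHF 450.51

KRW 615,000 × 0.0082645 = NOK 5,082.67
NOK 5,082.67 ÷ 0.12409 = INR 40,959.55
INR 40,959.55 ÷ 60.750 = CAD 674.23
CAD 674.23 × 0.66818 = CHF 450.51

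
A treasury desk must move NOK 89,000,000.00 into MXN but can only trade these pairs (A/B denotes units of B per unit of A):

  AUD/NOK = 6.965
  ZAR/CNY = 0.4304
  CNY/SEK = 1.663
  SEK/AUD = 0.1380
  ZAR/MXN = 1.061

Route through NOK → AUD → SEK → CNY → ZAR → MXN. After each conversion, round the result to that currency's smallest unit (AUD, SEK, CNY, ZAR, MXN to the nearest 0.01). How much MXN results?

MXN 137,258,949.77

NOK 89,000,000.00 ÷ 6.965 = AUD 12,778,176.60
AUD 12,778,176.60 ÷ 0.1380 = SEK 92,595,482.61
SEK 92,595,482.61 ÷ 1.663 = CNY 55,679,785.09
CNY 55,679,785.09 ÷ 0.4304 = ZAR 129,367,530.41
ZAR 129,367,530.41 × 1.061 = MXN 137,258,949.77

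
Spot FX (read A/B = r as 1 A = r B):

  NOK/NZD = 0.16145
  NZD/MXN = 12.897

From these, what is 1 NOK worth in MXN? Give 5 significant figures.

1 NOK × 0.16145 = 0.16145 NZD
0.16145 NZD × 12.897 = 2.08222 MXN

NOK/MXN = 2.0822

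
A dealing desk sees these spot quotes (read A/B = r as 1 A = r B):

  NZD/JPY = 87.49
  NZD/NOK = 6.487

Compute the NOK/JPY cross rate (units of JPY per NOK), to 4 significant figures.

NOK/JPY = 13.49

1 NOK ÷ 6.487 = 0.154154 NZD
0.154154 NZD × 87.49 = 13.487 JPY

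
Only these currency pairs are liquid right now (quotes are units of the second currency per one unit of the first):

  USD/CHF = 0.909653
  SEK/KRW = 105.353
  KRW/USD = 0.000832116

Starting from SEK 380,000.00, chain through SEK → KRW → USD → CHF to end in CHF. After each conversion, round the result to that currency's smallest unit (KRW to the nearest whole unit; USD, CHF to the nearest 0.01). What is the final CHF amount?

CHF 30,303.32

SEK 380,000.00 × 105.353 = KRW 40,034,140
KRW 40,034,140 × 0.000832116 = USD 33,313.05
USD 33,313.05 × 0.909653 = CHF 30,303.32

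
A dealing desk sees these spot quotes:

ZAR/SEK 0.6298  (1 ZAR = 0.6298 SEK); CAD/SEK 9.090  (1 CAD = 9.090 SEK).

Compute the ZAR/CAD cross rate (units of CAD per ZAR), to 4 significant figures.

ZAR/CAD = 0.06928

1 ZAR × 0.6298 = 0.6298 SEK
0.6298 SEK ÷ 9.090 = 0.0692849 CAD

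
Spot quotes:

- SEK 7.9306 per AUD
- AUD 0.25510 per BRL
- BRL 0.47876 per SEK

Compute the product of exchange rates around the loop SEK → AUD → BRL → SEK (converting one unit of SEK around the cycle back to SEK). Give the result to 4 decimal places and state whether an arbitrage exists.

Around SEK → AUD → BRL → SEK: 1 ÷ 7.9306 ÷ 0.25510 ÷ 0.47876 = 1.032442
Product > 1; profitable direction is SEK → AUD → BRL → SEK.

1.0324 (arbitrage exists)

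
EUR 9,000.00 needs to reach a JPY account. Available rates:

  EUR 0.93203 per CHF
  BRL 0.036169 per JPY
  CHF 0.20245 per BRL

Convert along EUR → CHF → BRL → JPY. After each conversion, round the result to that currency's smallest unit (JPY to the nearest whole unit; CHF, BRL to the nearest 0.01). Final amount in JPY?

JPY 1,318,737

EUR 9,000.00 ÷ 0.93203 = CHF 9,656.34
CHF 9,656.34 ÷ 0.20245 = BRL 47,697.41
BRL 47,697.41 ÷ 0.036169 = JPY 1,318,737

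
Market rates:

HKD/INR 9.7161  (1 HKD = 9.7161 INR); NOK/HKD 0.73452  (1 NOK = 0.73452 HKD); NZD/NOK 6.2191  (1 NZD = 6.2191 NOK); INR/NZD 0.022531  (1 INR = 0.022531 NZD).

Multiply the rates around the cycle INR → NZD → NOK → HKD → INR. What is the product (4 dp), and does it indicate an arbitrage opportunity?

Around INR → NZD → NOK → HKD → INR: 1 × 0.022531 × 6.2191 × 0.73452 × 9.7161 = 1.000008
Product ≈ 1 (deviation 0.001%, within rounding noise).

1.0000 (no arbitrage)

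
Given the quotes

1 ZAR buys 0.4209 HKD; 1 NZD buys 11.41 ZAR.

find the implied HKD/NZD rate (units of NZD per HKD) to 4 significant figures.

1 HKD ÷ 0.4209 = 2.37586 ZAR
2.37586 ZAR ÷ 11.41 = 0.208226 NZD

HKD/NZD = 0.2082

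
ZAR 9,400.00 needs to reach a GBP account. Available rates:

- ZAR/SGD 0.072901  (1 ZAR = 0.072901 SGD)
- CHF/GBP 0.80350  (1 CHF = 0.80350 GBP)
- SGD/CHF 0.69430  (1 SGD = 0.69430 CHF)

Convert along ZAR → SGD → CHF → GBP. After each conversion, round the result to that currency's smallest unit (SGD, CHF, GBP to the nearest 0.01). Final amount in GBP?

ZAR 9,400.00 × 0.072901 = SGD 685.27
SGD 685.27 × 0.69430 = CHF 475.78
CHF 475.78 × 0.80350 = GBP 382.29

GBP 382.29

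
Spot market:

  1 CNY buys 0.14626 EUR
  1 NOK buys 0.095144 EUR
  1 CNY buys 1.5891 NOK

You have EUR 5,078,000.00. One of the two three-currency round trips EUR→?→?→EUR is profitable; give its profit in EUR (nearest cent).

Profitable loop is EUR → CNY → NOK → EUR:
EUR 5,078,000.00 ÷ 0.14626 = CNY 34,718,993.57
CNY 34,718,993.57 × 1.5891 = NOK 55,171,952.69
NOK 55,171,952.69 × 0.095144 = EUR 5,249,280.27
Profit = EUR 5,249,280.27 − EUR 5,078,000.00

Profit: EUR 171,280.27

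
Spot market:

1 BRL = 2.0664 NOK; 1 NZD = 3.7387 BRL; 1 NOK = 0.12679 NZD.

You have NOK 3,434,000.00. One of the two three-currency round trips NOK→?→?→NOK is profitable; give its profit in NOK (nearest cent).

Profitable loop is NOK → BRL → NZD → NOK:
NOK 3,434,000.00 ÷ 2.0664 = BRL 1,661,827.33
BRL 1,661,827.33 ÷ 3.7387 = NZD 444,493.36
NZD 444,493.36 ÷ 0.12679 = NOK 3,505,744.63
Profit = NOK 3,505,744.63 − NOK 3,434,000.00

Profit: NOK 71,744.63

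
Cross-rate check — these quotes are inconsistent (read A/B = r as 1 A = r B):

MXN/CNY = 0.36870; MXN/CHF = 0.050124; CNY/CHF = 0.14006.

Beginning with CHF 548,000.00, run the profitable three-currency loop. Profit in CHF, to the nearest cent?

Profit: CHF 16,575.59

Profitable loop is CHF → MXN → CNY → CHF:
CHF 548,000.00 ÷ 0.050124 = MXN 10,932,886.44
MXN 10,932,886.44 × 0.36870 = CNY 4,030,955.23
CNY 4,030,955.23 × 0.14006 = CHF 564,575.59
Profit = CHF 564,575.59 − CHF 548,000.00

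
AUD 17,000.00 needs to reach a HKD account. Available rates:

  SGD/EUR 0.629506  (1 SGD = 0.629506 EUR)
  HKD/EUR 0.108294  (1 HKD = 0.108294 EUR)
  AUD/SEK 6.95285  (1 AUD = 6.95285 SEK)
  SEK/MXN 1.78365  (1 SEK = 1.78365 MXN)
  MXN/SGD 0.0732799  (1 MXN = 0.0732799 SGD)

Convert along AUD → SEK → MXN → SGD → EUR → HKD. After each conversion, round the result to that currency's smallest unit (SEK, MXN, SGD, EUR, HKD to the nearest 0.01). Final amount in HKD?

AUD 17,000.00 × 6.95285 = SEK 118,198.45
SEK 118,198.45 × 1.78365 = MXN 210,824.67
MXN 210,824.67 × 0.0732799 = SGD 15,449.21
SGD 15,449.21 × 0.629506 = EUR 9,725.37
EUR 9,725.37 ÷ 0.108294 = HKD 89,805.25

HKD 89,805.25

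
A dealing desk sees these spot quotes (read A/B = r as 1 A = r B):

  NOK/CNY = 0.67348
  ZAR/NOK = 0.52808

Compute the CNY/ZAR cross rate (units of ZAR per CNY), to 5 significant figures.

1 CNY ÷ 0.67348 = 1.48483 NOK
1.48483 NOK ÷ 0.52808 = 2.81174 ZAR

CNY/ZAR = 2.8117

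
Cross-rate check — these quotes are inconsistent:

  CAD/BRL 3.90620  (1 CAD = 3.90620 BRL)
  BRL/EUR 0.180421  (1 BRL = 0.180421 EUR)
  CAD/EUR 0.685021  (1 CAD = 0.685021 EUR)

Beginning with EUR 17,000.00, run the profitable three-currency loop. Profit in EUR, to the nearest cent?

Profit: EUR 489.87

Profitable loop is EUR → CAD → BRL → EUR:
EUR 17,000.00 ÷ 0.685021 = CAD 24,816.76
CAD 24,816.76 × 3.90620 = BRL 96,939.22
BRL 96,939.22 × 0.180421 = EUR 17,489.87
Profit = EUR 17,489.87 − EUR 17,000.00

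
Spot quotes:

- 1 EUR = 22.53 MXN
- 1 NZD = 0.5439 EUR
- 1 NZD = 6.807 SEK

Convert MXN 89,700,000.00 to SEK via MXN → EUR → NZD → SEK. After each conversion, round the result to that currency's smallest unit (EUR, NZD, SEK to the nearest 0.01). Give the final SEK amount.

SEK 49,827,367.56

MXN 89,700,000.00 ÷ 22.53 = EUR 3,981,358.19
EUR 3,981,358.19 ÷ 0.5439 = NZD 7,320,018.74
NZD 7,320,018.74 × 6.807 = SEK 49,827,367.56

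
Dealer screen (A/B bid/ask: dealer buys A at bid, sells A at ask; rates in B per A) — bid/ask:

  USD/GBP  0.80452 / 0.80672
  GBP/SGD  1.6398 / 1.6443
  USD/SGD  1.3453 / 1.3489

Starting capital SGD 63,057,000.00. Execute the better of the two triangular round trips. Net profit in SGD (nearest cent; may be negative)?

Best loop SGD → GBP → USD → SGD:
SGD 63,057,000.00 ÷ 1.6443 (buy GBP at ask) = GBP 38,348,841.45
GBP 38,348,841.45 ÷ 0.80672 (buy USD at ask) = USD 47,536,743.17
USD 47,536,743.17 × 1.3453 (sell USD at bid) = SGD 63,951,180.59

Net profit: SGD 894,180.59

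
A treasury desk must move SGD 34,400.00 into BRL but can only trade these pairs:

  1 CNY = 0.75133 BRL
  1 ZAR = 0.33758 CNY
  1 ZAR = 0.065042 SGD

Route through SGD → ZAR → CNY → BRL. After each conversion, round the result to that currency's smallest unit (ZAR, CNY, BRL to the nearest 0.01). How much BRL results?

SGD 34,400.00 ÷ 0.065042 = ZAR 528,889.03
ZAR 528,889.03 × 0.33758 = CNY 178,542.36
CNY 178,542.36 × 0.75133 = BRL 134,144.23

BRL 134,144.23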